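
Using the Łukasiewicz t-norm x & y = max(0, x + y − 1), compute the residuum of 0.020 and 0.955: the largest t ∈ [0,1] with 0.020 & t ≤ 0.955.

The residuum of the Łukasiewicz t-norm gives the supremum: min(1, 1 − 0.020 + 0.955).
1 − 0.020 + 0.955 = 1.935, so t = min(1, 1.935) = 1.000.
Check: 0.020 & 1.000 = max(0, 0.020) = 0.020 ≤ 0.955.

1.000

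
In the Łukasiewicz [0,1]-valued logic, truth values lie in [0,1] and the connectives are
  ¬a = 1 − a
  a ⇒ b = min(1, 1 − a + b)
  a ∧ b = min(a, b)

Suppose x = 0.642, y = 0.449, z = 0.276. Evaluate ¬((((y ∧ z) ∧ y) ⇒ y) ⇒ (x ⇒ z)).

y ∧ z = min(0.449, 0.276) = 0.276
(y ∧ z) ∧ y = min(0.276, 0.449) = 0.276
((y ∧ z) ∧ y) ⇒ y = min(1, 1 − 0.276 + 0.449) = min(1, 1.173) = 1.000
x ⇒ z = min(1, 1 − 0.642 + 0.276) = min(1, 0.634) = 0.634
(((y ∧ z) ∧ y) ⇒ y) ⇒ (x ⇒ z) = min(1, 1 − 1.000 + 0.634) = min(1, 0.634) = 0.634
¬((((y ∧ z) ∧ y) ⇒ y) ⇒ (x ⇒ z)) = 1 − 0.634 = 0.366

0.366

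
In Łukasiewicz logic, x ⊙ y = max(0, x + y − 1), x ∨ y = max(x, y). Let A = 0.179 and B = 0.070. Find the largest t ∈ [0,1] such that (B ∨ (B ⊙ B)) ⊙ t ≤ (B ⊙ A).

B ⊙ B = max(0, 0.070 + 0.070 − 1) = max(0, -0.860) = 0.000
B ∨ (B ⊙ B) = max(0.070, 0.000) = 0.070
So the left factor is B ∨ (B ⊙ B) = 0.070.
B ⊙ A = max(0, 0.070 + 0.179 − 1) = max(0, -0.751) = 0.000
So the right-hand bound is B ⊙ A = 0.000.
The residuum of the Łukasiewicz t-norm gives the supremum: min(1, 1 − 0.070 + 0.000).
1 − 0.070 + 0.000 = 0.930, so t = min(1, 0.930) = 0.930.
Check: 0.070 ⊙ 0.930 = max(0, 0.000) = 0.000 ≤ 0.000.

0.930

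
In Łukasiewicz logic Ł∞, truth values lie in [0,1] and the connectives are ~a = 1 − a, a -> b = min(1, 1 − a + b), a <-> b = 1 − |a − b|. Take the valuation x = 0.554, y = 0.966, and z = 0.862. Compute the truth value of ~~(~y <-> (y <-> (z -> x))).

~y = 1 − 0.966 = 0.034
z -> x = min(1, 1 − 0.862 + 0.554) = min(1, 0.692) = 0.692
y <-> (z -> x) = 1 − |0.966 − 0.692| = 1 − 0.274 = 0.726
~y <-> (y <-> (z -> x)) = 1 − |0.034 − 0.726| = 1 − 0.692 = 0.308
~(~y <-> (y <-> (z -> x))) = 1 − 0.308 = 0.692
~~(~y <-> (y <-> (z -> x))) = 1 − 0.692 = 0.308

0.308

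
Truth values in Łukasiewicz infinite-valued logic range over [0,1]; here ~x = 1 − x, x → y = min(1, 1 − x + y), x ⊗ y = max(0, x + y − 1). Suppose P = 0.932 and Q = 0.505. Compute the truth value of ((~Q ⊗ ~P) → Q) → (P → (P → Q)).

0.641

~Q = 1 − 0.505 = 0.495
~P = 1 − 0.932 = 0.068
~Q ⊗ ~P = max(0, 0.495 + 0.068 − 1) = max(0, -0.437) = 0.000
(~Q ⊗ ~P) → Q = min(1, 1 − 0.000 + 0.505) = min(1, 1.505) = 1.000
P → Q = min(1, 1 − 0.932 + 0.505) = min(1, 0.573) = 0.573
P → (P → Q) = min(1, 1 − 0.932 + 0.573) = min(1, 0.641) = 0.641
((~Q ⊗ ~P) → Q) → (P → (P → Q)) = min(1, 1 − 1.000 + 0.641) = min(1, 0.641) = 0.641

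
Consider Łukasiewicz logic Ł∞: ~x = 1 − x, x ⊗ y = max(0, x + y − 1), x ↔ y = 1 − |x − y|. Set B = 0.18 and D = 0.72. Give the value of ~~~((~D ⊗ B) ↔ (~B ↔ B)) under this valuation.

0.36

~D = 1 − 0.72 = 0.28
~D ⊗ B = max(0, 0.28 + 0.18 − 1) = max(0, -0.54) = 0.00
~B = 1 − 0.18 = 0.82
~B ↔ B = 1 − |0.82 − 0.18| = 1 − 0.64 = 0.36
(~D ⊗ B) ↔ (~B ↔ B) = 1 − |0.00 − 0.36| = 1 − 0.36 = 0.64
~((~D ⊗ B) ↔ (~B ↔ B)) = 1 − 0.64 = 0.36
~~((~D ⊗ B) ↔ (~B ↔ B)) = 1 − 0.36 = 0.64
~~~((~D ⊗ B) ↔ (~B ↔ B)) = 1 − 0.64 = 0.36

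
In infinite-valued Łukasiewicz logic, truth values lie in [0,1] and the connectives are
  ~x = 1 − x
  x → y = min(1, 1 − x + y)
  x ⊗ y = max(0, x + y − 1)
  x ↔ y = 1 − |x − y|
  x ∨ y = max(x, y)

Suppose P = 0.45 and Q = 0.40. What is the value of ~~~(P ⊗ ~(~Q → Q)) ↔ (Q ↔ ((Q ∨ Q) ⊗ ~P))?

0.60

~Q = 1 − 0.40 = 0.60
~Q → Q = min(1, 1 − 0.60 + 0.40) = min(1, 0.80) = 0.80
~(~Q → Q) = 1 − 0.80 = 0.20
P ⊗ ~(~Q → Q) = max(0, 0.45 + 0.20 − 1) = max(0, -0.35) = 0.00
~(P ⊗ ~(~Q → Q)) = 1 − 0.00 = 1.00
~~(P ⊗ ~(~Q → Q)) = 1 − 1.00 = 0.00
~~~(P ⊗ ~(~Q → Q)) = 1 − 0.00 = 1.00
Q ∨ Q = max(0.40, 0.40) = 0.40
~P = 1 − 0.45 = 0.55
(Q ∨ Q) ⊗ ~P = max(0, 0.40 + 0.55 − 1) = max(0, -0.05) = 0.00
Q ↔ ((Q ∨ Q) ⊗ ~P) = 1 − |0.40 − 0.00| = 1 − 0.40 = 0.60
~~~(P ⊗ ~(~Q → Q)) ↔ (Q ↔ ((Q ∨ Q) ⊗ ~P)) = 1 − |1.00 − 0.60| = 1 − 0.40 = 0.60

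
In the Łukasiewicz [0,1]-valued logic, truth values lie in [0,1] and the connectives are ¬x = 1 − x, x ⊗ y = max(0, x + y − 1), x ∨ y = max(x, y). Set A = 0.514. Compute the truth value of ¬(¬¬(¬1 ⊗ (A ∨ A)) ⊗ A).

1.000

¬1 = 1 − 1.000 = 0.000
A ∨ A = max(0.514, 0.514) = 0.514
¬1 ⊗ (A ∨ A) = max(0, 0.000 + 0.514 − 1) = max(0, -0.486) = 0.000
¬(¬1 ⊗ (A ∨ A)) = 1 − 0.000 = 1.000
¬¬(¬1 ⊗ (A ∨ A)) = 1 − 1.000 = 0.000
¬¬(¬1 ⊗ (A ∨ A)) ⊗ A = max(0, 0.000 + 0.514 − 1) = max(0, -0.486) = 0.000
¬(¬¬(¬1 ⊗ (A ∨ A)) ⊗ A) = 1 − 0.000 = 1.000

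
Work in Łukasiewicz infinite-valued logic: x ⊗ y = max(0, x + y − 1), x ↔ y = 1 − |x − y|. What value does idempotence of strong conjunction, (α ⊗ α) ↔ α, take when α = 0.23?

0.77

α ⊗ α = max(0, 0.23 + 0.23 − 1) = max(0, -0.54) = 0.00
(α ⊗ α) ↔ α = 1 − |0.00 − 0.23| = 1 − 0.23 = 0.77
(The value 0.77 < 1 shows this instance is not satisfied; fails in Ł∞ since a ⊗ a = max(0, 2a−1) ≠ a in general.)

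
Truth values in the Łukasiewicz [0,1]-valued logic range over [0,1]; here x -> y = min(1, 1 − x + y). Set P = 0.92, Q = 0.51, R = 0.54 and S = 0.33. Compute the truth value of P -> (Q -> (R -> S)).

1.00

R -> S = min(1, 1 − 0.54 + 0.33) = min(1, 0.79) = 0.79
Q -> (R -> S) = min(1, 1 − 0.51 + 0.79) = min(1, 1.28) = 1.00
P -> (Q -> (R -> S)) = min(1, 1 − 0.92 + 1.00) = min(1, 1.08) = 1.00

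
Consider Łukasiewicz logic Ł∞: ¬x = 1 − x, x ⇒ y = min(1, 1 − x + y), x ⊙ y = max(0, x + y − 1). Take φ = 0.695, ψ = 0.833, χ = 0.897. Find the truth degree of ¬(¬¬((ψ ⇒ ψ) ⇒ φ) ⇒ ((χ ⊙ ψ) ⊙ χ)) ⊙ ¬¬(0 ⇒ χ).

0.068

ψ ⇒ ψ = min(1, 1 − 0.833 + 0.833) = min(1, 1.000) = 1.000
(ψ ⇒ ψ) ⇒ φ = min(1, 1 − 1.000 + 0.695) = min(1, 0.695) = 0.695
¬((ψ ⇒ ψ) ⇒ φ) = 1 − 0.695 = 0.305
¬¬((ψ ⇒ ψ) ⇒ φ) = 1 − 0.305 = 0.695
χ ⊙ ψ = max(0, 0.897 + 0.833 − 1) = max(0, 0.730) = 0.730
(χ ⊙ ψ) ⊙ χ = max(0, 0.730 + 0.897 − 1) = max(0, 0.627) = 0.627
¬¬((ψ ⇒ ψ) ⇒ φ) ⇒ ((χ ⊙ ψ) ⊙ χ) = min(1, 1 − 0.695 + 0.627) = min(1, 0.932) = 0.932
¬(¬¬((ψ ⇒ ψ) ⇒ φ) ⇒ ((χ ⊙ ψ) ⊙ χ)) = 1 − 0.932 = 0.068
0 ⇒ χ = min(1, 1 − 0.000 + 0.897) = min(1, 1.897) = 1.000
¬(0 ⇒ χ) = 1 − 1.000 = 0.000
¬¬(0 ⇒ χ) = 1 − 0.000 = 1.000
¬(¬¬((ψ ⇒ ψ) ⇒ φ) ⇒ ((χ ⊙ ψ) ⊙ χ)) ⊙ ¬¬(0 ⇒ χ) = max(0, 0.068 + 1.000 − 1) = max(0, 0.068) = 0.068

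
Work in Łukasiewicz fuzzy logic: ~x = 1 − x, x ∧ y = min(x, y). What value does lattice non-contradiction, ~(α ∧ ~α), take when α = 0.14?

0.86

~α = 1 − 0.14 = 0.86
α ∧ ~α = min(0.14, 0.86) = 0.14
~(α ∧ ~α) = 1 − 0.14 = 0.86
(The value 0.86 < 1 shows this instance is not satisfied; not a Ł∞-tautology — its value is 1 − min(a, 1−a).)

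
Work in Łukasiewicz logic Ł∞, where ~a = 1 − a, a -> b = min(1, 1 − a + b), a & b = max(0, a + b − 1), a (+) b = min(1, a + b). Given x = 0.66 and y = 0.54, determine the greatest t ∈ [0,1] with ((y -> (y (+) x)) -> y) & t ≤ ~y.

0.92

y (+) x = min(1, 0.54 + 0.66) = min(1, 1.20) = 1.00
y -> (y (+) x) = min(1, 1 − 0.54 + 1.00) = min(1, 1.46) = 1.00
(y -> (y (+) x)) -> y = min(1, 1 − 1.00 + 0.54) = min(1, 0.54) = 0.54
So the left factor is (y -> (y (+) x)) -> y = 0.54.
~y = 1 − 0.54 = 0.46
So the right-hand bound is ~y = 0.46.
The residuum of the Łukasiewicz t-norm gives the supremum: min(1, 1 − 0.54 + 0.46).
1 − 0.54 + 0.46 = 0.92, so t = min(1, 0.92) = 0.92.
Check: 0.54 & 0.92 = max(0, 0.46) = 0.46 ≤ 0.46.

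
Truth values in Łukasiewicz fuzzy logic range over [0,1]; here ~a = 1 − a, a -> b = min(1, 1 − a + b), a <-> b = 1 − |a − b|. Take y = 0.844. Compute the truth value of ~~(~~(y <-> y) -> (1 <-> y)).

0.844

y <-> y = 1 − |0.844 − 0.844| = 1 − 0.000 = 1.000
~(y <-> y) = 1 − 1.000 = 0.000
~~(y <-> y) = 1 − 0.000 = 1.000
1 <-> y = 1 − |1.000 − 0.844| = 1 − 0.156 = 0.844
~~(y <-> y) -> (1 <-> y) = min(1, 1 − 1.000 + 0.844) = min(1, 0.844) = 0.844
~(~~(y <-> y) -> (1 <-> y)) = 1 − 0.844 = 0.156
~~(~~(y <-> y) -> (1 <-> y)) = 1 − 0.156 = 0.844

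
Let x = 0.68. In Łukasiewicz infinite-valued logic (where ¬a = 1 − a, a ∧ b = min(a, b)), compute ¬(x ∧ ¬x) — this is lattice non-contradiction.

0.68

¬x = 1 − 0.68 = 0.32
x ∧ ¬x = min(0.68, 0.32) = 0.32
¬(x ∧ ¬x) = 1 − 0.32 = 0.68
(The value 0.68 < 1 shows this instance is not satisfied; not a Ł∞-tautology — its value is 1 − min(a, 1−a).)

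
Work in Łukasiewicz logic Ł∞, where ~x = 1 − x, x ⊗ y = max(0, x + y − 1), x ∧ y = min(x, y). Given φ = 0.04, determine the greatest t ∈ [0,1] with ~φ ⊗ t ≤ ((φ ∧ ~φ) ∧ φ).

~φ = 1 − 0.04 = 0.96
So the left factor is ~φ = 0.96.
φ ∧ ~φ = min(0.04, 0.96) = 0.04
(φ ∧ ~φ) ∧ φ = min(0.04, 0.04) = 0.04
So the right-hand bound is (φ ∧ ~φ) ∧ φ = 0.04.
The residuum of the Łukasiewicz t-norm gives the supremum: min(1, 1 − 0.96 + 0.04).
1 − 0.96 + 0.04 = 0.08, so t = min(1, 0.08) = 0.08.
Check: 0.96 ⊗ 0.08 = max(0, 0.04) = 0.04 ≤ 0.04.

0.08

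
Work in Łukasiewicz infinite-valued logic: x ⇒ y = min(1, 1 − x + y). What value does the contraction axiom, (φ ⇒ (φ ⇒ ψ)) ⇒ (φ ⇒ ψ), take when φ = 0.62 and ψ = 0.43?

φ ⇒ ψ = min(1, 1 − 0.62 + 0.43) = min(1, 0.81) = 0.81
φ ⇒ (φ ⇒ ψ) = min(1, 1 − 0.62 + 0.81) = min(1, 1.19) = 1.00
(φ ⇒ (φ ⇒ ψ)) ⇒ (φ ⇒ ψ) = min(1, 1 − 1.00 + 0.81) = min(1, 0.81) = 0.81
(The value 0.81 < 1 shows this instance is not satisfied; fails in Ł∞ (the t-norm is not idempotent).)

0.81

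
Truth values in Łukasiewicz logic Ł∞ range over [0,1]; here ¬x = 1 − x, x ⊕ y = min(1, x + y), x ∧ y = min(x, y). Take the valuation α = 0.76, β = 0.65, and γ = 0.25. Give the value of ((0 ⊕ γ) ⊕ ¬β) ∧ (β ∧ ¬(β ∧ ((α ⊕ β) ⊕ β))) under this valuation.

0.35

0 ⊕ γ = min(1, 0.00 + 0.25) = min(1, 0.25) = 0.25
¬β = 1 − 0.65 = 0.35
(0 ⊕ γ) ⊕ ¬β = min(1, 0.25 + 0.35) = min(1, 0.60) = 0.60
α ⊕ β = min(1, 0.76 + 0.65) = min(1, 1.41) = 1.00
(α ⊕ β) ⊕ β = min(1, 1.00 + 0.65) = min(1, 1.65) = 1.00
β ∧ ((α ⊕ β) ⊕ β) = min(0.65, 1.00) = 0.65
¬(β ∧ ((α ⊕ β) ⊕ β)) = 1 − 0.65 = 0.35
β ∧ ¬(β ∧ ((α ⊕ β) ⊕ β)) = min(0.65, 0.35) = 0.35
((0 ⊕ γ) ⊕ ¬β) ∧ (β ∧ ¬(β ∧ ((α ⊕ β) ⊕ β))) = min(0.60, 0.35) = 0.35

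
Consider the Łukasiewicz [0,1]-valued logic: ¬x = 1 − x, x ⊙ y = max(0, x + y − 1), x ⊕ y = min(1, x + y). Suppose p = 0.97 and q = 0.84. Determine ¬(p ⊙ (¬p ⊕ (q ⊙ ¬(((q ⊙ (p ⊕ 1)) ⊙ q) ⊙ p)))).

¬p = 1 − 0.97 = 0.03
p ⊕ 1 = min(1, 0.97 + 1.00) = min(1, 1.97) = 1.00
q ⊙ (p ⊕ 1) = max(0, 0.84 + 1.00 − 1) = max(0, 0.84) = 0.84
(q ⊙ (p ⊕ 1)) ⊙ q = max(0, 0.84 + 0.84 − 1) = max(0, 0.68) = 0.68
((q ⊙ (p ⊕ 1)) ⊙ q) ⊙ p = max(0, 0.68 + 0.97 − 1) = max(0, 0.65) = 0.65
¬(((q ⊙ (p ⊕ 1)) ⊙ q) ⊙ p) = 1 − 0.65 = 0.35
q ⊙ ¬(((q ⊙ (p ⊕ 1)) ⊙ q) ⊙ p) = max(0, 0.84 + 0.35 − 1) = max(0, 0.19) = 0.19
¬p ⊕ (q ⊙ ¬(((q ⊙ (p ⊕ 1)) ⊙ q) ⊙ p)) = min(1, 0.03 + 0.19) = min(1, 0.22) = 0.22
p ⊙ (¬p ⊕ (q ⊙ ¬(((q ⊙ (p ⊕ 1)) ⊙ q) ⊙ p))) = max(0, 0.97 + 0.22 − 1) = max(0, 0.19) = 0.19
¬(p ⊙ (¬p ⊕ (q ⊙ ¬(((q ⊙ (p ⊕ 1)) ⊙ q) ⊙ p)))) = 1 − 0.19 = 0.81

0.81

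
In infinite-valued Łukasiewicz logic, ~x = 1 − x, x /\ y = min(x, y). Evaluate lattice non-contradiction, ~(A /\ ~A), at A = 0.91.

0.91

~A = 1 − 0.91 = 0.09
A /\ ~A = min(0.91, 0.09) = 0.09
~(A /\ ~A) = 1 − 0.09 = 0.91
(The value 0.91 < 1 shows this instance is not satisfied; not a Ł∞-tautology — its value is 1 − min(a, 1−a).)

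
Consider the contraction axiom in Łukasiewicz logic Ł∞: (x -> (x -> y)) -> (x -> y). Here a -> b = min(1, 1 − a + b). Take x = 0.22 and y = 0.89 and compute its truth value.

x -> y = min(1, 1 − 0.22 + 0.89) = min(1, 1.67) = 1.00
x -> (x -> y) = min(1, 1 − 0.22 + 1.00) = min(1, 1.78) = 1.00
(x -> (x -> y)) -> (x -> y) = min(1, 1 − 1.00 + 1.00) = min(1, 1.00) = 1.00

1.00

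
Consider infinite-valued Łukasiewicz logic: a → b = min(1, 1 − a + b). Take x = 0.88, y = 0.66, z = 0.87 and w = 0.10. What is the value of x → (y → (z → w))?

0.69

z → w = min(1, 1 − 0.87 + 0.10) = min(1, 0.23) = 0.23
y → (z → w) = min(1, 1 − 0.66 + 0.23) = min(1, 0.57) = 0.57
x → (y → (z → w)) = min(1, 1 − 0.88 + 0.57) = min(1, 0.69) = 0.69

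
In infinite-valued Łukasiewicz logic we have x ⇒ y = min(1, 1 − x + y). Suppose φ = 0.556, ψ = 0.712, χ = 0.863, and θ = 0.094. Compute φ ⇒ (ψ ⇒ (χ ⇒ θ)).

χ ⇒ θ = min(1, 1 − 0.863 + 0.094) = min(1, 0.231) = 0.231
ψ ⇒ (χ ⇒ θ) = min(1, 1 − 0.712 + 0.231) = min(1, 0.519) = 0.519
φ ⇒ (ψ ⇒ (χ ⇒ θ)) = min(1, 1 − 0.556 + 0.519) = min(1, 0.963) = 0.963

0.963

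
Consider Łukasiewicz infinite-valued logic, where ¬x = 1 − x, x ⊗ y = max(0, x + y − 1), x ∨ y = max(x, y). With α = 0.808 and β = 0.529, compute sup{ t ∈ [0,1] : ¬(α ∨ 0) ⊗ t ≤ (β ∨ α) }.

1.000

α ∨ 0 = max(0.808, 0.000) = 0.808
¬(α ∨ 0) = 1 − 0.808 = 0.192
So the left factor is ¬(α ∨ 0) = 0.192.
β ∨ α = max(0.529, 0.808) = 0.808
So the right-hand bound is β ∨ α = 0.808.
The residuum of the Łukasiewicz t-norm gives the supremum: min(1, 1 − 0.192 + 0.808).
1 − 0.192 + 0.808 = 1.616, so t = min(1, 1.616) = 1.000.
Check: 0.192 ⊗ 1.000 = max(0, 0.192) = 0.192 ≤ 0.808.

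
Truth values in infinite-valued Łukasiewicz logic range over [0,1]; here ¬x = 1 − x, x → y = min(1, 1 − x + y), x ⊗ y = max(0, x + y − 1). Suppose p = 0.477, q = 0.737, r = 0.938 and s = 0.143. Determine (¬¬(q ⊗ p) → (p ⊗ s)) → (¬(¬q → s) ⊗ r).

q ⊗ p = max(0, 0.737 + 0.477 − 1) = max(0, 0.214) = 0.214
¬(q ⊗ p) = 1 − 0.214 = 0.786
¬¬(q ⊗ p) = 1 − 0.786 = 0.214
p ⊗ s = max(0, 0.477 + 0.143 − 1) = max(0, -0.380) = 0.000
¬¬(q ⊗ p) → (p ⊗ s) = min(1, 1 − 0.214 + 0.000) = min(1, 0.786) = 0.786
¬q = 1 − 0.737 = 0.263
¬q → s = min(1, 1 − 0.263 + 0.143) = min(1, 0.880) = 0.880
¬(¬q → s) = 1 − 0.880 = 0.120
¬(¬q → s) ⊗ r = max(0, 0.120 + 0.938 − 1) = max(0, 0.058) = 0.058
(¬¬(q ⊗ p) → (p ⊗ s)) → (¬(¬q → s) ⊗ r) = min(1, 1 − 0.786 + 0.058) = min(1, 0.272) = 0.272

0.272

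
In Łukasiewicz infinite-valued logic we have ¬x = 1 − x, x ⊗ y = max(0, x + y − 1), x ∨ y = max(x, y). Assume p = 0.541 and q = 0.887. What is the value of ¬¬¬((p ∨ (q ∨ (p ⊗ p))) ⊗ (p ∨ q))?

p ⊗ p = max(0, 0.541 + 0.541 − 1) = max(0, 0.082) = 0.082
q ∨ (p ⊗ p) = max(0.887, 0.082) = 0.887
p ∨ (q ∨ (p ⊗ p)) = max(0.541, 0.887) = 0.887
p ∨ q = max(0.541, 0.887) = 0.887
(p ∨ (q ∨ (p ⊗ p))) ⊗ (p ∨ q) = max(0, 0.887 + 0.887 − 1) = max(0, 0.774) = 0.774
¬((p ∨ (q ∨ (p ⊗ p))) ⊗ (p ∨ q)) = 1 − 0.774 = 0.226
¬¬((p ∨ (q ∨ (p ⊗ p))) ⊗ (p ∨ q)) = 1 − 0.226 = 0.774
¬¬¬((p ∨ (q ∨ (p ⊗ p))) ⊗ (p ∨ q)) = 1 − 0.774 = 0.226

0.226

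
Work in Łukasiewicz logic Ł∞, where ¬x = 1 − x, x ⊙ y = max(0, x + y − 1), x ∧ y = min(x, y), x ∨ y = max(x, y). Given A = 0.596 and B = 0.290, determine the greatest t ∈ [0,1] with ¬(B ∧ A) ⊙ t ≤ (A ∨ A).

0.886

B ∧ A = min(0.290, 0.596) = 0.290
¬(B ∧ A) = 1 − 0.290 = 0.710
So the left factor is ¬(B ∧ A) = 0.710.
A ∨ A = max(0.596, 0.596) = 0.596
So the right-hand bound is A ∨ A = 0.596.
The residuum of the Łukasiewicz t-norm gives the supremum: min(1, 1 − 0.710 + 0.596).
1 − 0.710 + 0.596 = 0.886, so t = min(1, 0.886) = 0.886.
Check: 0.710 ⊙ 0.886 = max(0, 0.596) = 0.596 ≤ 0.596.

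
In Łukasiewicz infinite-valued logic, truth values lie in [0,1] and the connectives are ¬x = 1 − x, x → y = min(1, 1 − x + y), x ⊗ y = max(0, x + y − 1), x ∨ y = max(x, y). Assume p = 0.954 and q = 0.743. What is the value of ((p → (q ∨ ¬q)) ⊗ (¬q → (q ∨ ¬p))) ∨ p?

0.954

¬q = 1 − 0.743 = 0.257
q ∨ ¬q = max(0.743, 0.257) = 0.743
p → (q ∨ ¬q) = min(1, 1 − 0.954 + 0.743) = min(1, 0.789) = 0.789
¬p = 1 − 0.954 = 0.046
q ∨ ¬p = max(0.743, 0.046) = 0.743
¬q → (q ∨ ¬p) = min(1, 1 − 0.257 + 0.743) = min(1, 1.486) = 1.000
(p → (q ∨ ¬q)) ⊗ (¬q → (q ∨ ¬p)) = max(0, 0.789 + 1.000 − 1) = max(0, 0.789) = 0.789
((p → (q ∨ ¬q)) ⊗ (¬q → (q ∨ ¬p))) ∨ p = max(0.789, 0.954) = 0.954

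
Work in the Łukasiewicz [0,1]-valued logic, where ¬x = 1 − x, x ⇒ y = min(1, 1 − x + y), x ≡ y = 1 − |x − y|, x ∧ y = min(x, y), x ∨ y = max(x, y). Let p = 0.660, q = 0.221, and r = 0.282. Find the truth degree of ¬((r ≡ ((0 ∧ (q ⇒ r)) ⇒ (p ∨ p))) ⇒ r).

q ⇒ r = min(1, 1 − 0.221 + 0.282) = min(1, 1.061) = 1.000
0 ∧ (q ⇒ r) = min(0.000, 1.000) = 0.000
p ∨ p = max(0.660, 0.660) = 0.660
(0 ∧ (q ⇒ r)) ⇒ (p ∨ p) = min(1, 1 − 0.000 + 0.660) = min(1, 1.660) = 1.000
r ≡ ((0 ∧ (q ⇒ r)) ⇒ (p ∨ p)) = 1 − |0.282 − 1.000| = 1 − 0.718 = 0.282
(r ≡ ((0 ∧ (q ⇒ r)) ⇒ (p ∨ p))) ⇒ r = min(1, 1 − 0.282 + 0.282) = min(1, 1.000) = 1.000
¬((r ≡ ((0 ∧ (q ⇒ r)) ⇒ (p ∨ p))) ⇒ r) = 1 − 1.000 = 0.000

0.000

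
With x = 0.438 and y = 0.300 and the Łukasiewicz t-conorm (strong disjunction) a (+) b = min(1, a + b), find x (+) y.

x (+) y = min(1, 0.438 + 0.300) = min(1, 0.738) = 0.738
For comparison, the Gödel t-conorm max(a, b) would give 0.438.

0.738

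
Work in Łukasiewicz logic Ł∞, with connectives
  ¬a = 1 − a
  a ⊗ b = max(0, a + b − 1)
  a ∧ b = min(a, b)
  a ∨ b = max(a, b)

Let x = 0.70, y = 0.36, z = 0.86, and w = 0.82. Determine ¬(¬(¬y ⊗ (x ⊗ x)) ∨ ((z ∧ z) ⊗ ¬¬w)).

¬y = 1 − 0.36 = 0.64
x ⊗ x = max(0, 0.70 + 0.70 − 1) = max(0, 0.40) = 0.40
¬y ⊗ (x ⊗ x) = max(0, 0.64 + 0.40 − 1) = max(0, 0.04) = 0.04
¬(¬y ⊗ (x ⊗ x)) = 1 − 0.04 = 0.96
z ∧ z = min(0.86, 0.86) = 0.86
¬w = 1 − 0.82 = 0.18
¬¬w = 1 − 0.18 = 0.82
(z ∧ z) ⊗ ¬¬w = max(0, 0.86 + 0.82 − 1) = max(0, 0.68) = 0.68
¬(¬y ⊗ (x ⊗ x)) ∨ ((z ∧ z) ⊗ ¬¬w) = max(0.96, 0.68) = 0.96
¬(¬(¬y ⊗ (x ⊗ x)) ∨ ((z ∧ z) ⊗ ¬¬w)) = 1 − 0.96 = 0.04

0.04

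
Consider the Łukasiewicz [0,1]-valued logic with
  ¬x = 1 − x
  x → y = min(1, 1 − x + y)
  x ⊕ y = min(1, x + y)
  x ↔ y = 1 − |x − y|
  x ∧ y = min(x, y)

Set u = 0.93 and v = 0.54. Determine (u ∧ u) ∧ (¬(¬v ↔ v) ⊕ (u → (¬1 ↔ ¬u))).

u ∧ u = min(0.93, 0.93) = 0.93
¬v = 1 − 0.54 = 0.46
¬v ↔ v = 1 − |0.46 − 0.54| = 1 − 0.08 = 0.92
¬(¬v ↔ v) = 1 − 0.92 = 0.08
¬1 = 1 − 1.00 = 0.00
¬u = 1 − 0.93 = 0.07
¬1 ↔ ¬u = 1 − |0.00 − 0.07| = 1 − 0.07 = 0.93
u → (¬1 ↔ ¬u) = min(1, 1 − 0.93 + 0.93) = min(1, 1.00) = 1.00
¬(¬v ↔ v) ⊕ (u → (¬1 ↔ ¬u)) = min(1, 0.08 + 1.00) = min(1, 1.08) = 1.00
(u ∧ u) ∧ (¬(¬v ↔ v) ⊕ (u → (¬1 ↔ ¬u))) = min(0.93, 1.00) = 0.93

0.93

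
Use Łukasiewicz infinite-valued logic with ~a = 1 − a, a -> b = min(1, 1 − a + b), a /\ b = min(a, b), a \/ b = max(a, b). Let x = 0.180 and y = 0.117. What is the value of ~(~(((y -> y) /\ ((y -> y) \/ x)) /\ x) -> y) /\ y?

0.117

y -> y = min(1, 1 − 0.117 + 0.117) = min(1, 1.000) = 1.000
(y -> y) \/ x = max(1.000, 0.180) = 1.000
(y -> y) /\ ((y -> y) \/ x) = min(1.000, 1.000) = 1.000
((y -> y) /\ ((y -> y) \/ x)) /\ x = min(1.000, 0.180) = 0.180
~(((y -> y) /\ ((y -> y) \/ x)) /\ x) = 1 − 0.180 = 0.820
~(((y -> y) /\ ((y -> y) \/ x)) /\ x) -> y = min(1, 1 − 0.820 + 0.117) = min(1, 0.297) = 0.297
~(~(((y -> y) /\ ((y -> y) \/ x)) /\ x) -> y) = 1 − 0.297 = 0.703
~(~(((y -> y) /\ ((y -> y) \/ x)) /\ x) -> y) /\ y = min(0.703, 0.117) = 0.117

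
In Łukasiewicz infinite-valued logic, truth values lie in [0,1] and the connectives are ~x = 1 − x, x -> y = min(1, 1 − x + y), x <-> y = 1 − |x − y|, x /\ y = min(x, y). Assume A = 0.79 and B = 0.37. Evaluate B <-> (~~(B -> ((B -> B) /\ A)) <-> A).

B -> B = min(1, 1 − 0.37 + 0.37) = min(1, 1.00) = 1.00
(B -> B) /\ A = min(1.00, 0.79) = 0.79
B -> ((B -> B) /\ A) = min(1, 1 − 0.37 + 0.79) = min(1, 1.42) = 1.00
~(B -> ((B -> B) /\ A)) = 1 − 1.00 = 0.00
~~(B -> ((B -> B) /\ A)) = 1 − 0.00 = 1.00
~~(B -> ((B -> B) /\ A)) <-> A = 1 − |1.00 − 0.79| = 1 − 0.21 = 0.79
B <-> (~~(B -> ((B -> B) /\ A)) <-> A) = 1 − |0.37 − 0.79| = 1 − 0.42 = 0.58

0.58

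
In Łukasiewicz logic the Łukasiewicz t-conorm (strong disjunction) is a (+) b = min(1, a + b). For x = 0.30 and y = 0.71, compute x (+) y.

x (+) y = min(1, 0.30 + 0.71) = min(1, 1.01) = 1.00
For comparison, the Gödel t-conorm max(a, b) would give 0.71.

1.00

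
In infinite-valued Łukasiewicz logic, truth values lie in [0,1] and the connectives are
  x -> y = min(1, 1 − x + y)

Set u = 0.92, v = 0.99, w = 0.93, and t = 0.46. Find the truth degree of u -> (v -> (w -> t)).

w -> t = min(1, 1 − 0.93 + 0.46) = min(1, 0.53) = 0.53
v -> (w -> t) = min(1, 1 − 0.99 + 0.53) = min(1, 0.54) = 0.54
u -> (v -> (w -> t)) = min(1, 1 − 0.92 + 0.54) = min(1, 0.62) = 0.62

0.62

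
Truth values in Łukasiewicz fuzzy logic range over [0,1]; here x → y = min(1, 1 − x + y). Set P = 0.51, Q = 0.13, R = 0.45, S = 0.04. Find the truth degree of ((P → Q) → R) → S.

0.21

P → Q = min(1, 1 − 0.51 + 0.13) = min(1, 0.62) = 0.62
(P → Q) → R = min(1, 1 − 0.62 + 0.45) = min(1, 0.83) = 0.83
((P → Q) → R) → S = min(1, 1 − 0.83 + 0.04) = min(1, 0.21) = 0.21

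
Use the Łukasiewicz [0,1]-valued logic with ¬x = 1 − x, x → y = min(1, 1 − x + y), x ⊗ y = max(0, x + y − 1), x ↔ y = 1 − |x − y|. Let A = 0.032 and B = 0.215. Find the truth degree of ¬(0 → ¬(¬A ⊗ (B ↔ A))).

¬A = 1 − 0.032 = 0.968
B ↔ A = 1 − |0.215 − 0.032| = 1 − 0.183 = 0.817
¬A ⊗ (B ↔ A) = max(0, 0.968 + 0.817 − 1) = max(0, 0.785) = 0.785
¬(¬A ⊗ (B ↔ A)) = 1 − 0.785 = 0.215
0 → ¬(¬A ⊗ (B ↔ A)) = min(1, 1 − 0.000 + 0.215) = min(1, 1.215) = 1.000
¬(0 → ¬(¬A ⊗ (B ↔ A))) = 1 − 1.000 = 0.000

0.000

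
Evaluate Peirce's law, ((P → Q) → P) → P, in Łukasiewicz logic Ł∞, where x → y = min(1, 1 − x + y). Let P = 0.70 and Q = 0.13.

0.70

P → Q = min(1, 1 − 0.70 + 0.13) = min(1, 0.43) = 0.43
(P → Q) → P = min(1, 1 − 0.43 + 0.70) = min(1, 1.27) = 1.00
((P → Q) → P) → P = min(1, 1 − 1.00 + 0.70) = min(1, 0.70) = 0.70
(The value 0.70 < 1 shows this instance is not satisfied; not a Ł∞-tautology in general.)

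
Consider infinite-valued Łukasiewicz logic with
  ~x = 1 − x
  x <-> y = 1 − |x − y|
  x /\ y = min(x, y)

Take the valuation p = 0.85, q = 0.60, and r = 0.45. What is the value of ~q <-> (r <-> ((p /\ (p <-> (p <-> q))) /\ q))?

0.55

~q = 1 − 0.60 = 0.40
p <-> q = 1 − |0.85 − 0.60| = 1 − 0.25 = 0.75
p <-> (p <-> q) = 1 − |0.85 − 0.75| = 1 − 0.10 = 0.90
p /\ (p <-> (p <-> q)) = min(0.85, 0.90) = 0.85
(p /\ (p <-> (p <-> q))) /\ q = min(0.85, 0.60) = 0.60
r <-> ((p /\ (p <-> (p <-> q))) /\ q) = 1 − |0.45 − 0.60| = 1 − 0.15 = 0.85
~q <-> (r <-> ((p /\ (p <-> (p <-> q))) /\ q)) = 1 − |0.40 − 0.85| = 1 − 0.45 = 0.55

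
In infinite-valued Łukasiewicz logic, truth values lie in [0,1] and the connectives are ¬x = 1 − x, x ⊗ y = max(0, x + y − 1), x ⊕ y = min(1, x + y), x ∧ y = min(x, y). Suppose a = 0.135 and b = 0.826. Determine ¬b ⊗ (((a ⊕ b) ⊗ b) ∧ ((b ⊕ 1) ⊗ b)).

0.000

¬b = 1 − 0.826 = 0.174
a ⊕ b = min(1, 0.135 + 0.826) = min(1, 0.961) = 0.961
(a ⊕ b) ⊗ b = max(0, 0.961 + 0.826 − 1) = max(0, 0.787) = 0.787
b ⊕ 1 = min(1, 0.826 + 1.000) = min(1, 1.826) = 1.000
(b ⊕ 1) ⊗ b = max(0, 1.000 + 0.826 − 1) = max(0, 0.826) = 0.826
((a ⊕ b) ⊗ b) ∧ ((b ⊕ 1) ⊗ b) = min(0.787, 0.826) = 0.787
¬b ⊗ (((a ⊕ b) ⊗ b) ∧ ((b ⊕ 1) ⊗ b)) = max(0, 0.174 + 0.787 − 1) = max(0, -0.039) = 0.000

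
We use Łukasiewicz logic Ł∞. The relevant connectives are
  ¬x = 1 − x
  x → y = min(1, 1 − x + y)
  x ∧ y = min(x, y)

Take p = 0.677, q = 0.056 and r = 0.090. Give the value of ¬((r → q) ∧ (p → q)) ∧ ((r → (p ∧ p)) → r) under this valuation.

0.090

r → q = min(1, 1 − 0.090 + 0.056) = min(1, 0.966) = 0.966
p → q = min(1, 1 − 0.677 + 0.056) = min(1, 0.379) = 0.379
(r → q) ∧ (p → q) = min(0.966, 0.379) = 0.379
¬((r → q) ∧ (p → q)) = 1 − 0.379 = 0.621
p ∧ p = min(0.677, 0.677) = 0.677
r → (p ∧ p) = min(1, 1 − 0.090 + 0.677) = min(1, 1.587) = 1.000
(r → (p ∧ p)) → r = min(1, 1 − 1.000 + 0.090) = min(1, 0.090) = 0.090
¬((r → q) ∧ (p → q)) ∧ ((r → (p ∧ p)) → r) = min(0.621, 0.090) = 0.090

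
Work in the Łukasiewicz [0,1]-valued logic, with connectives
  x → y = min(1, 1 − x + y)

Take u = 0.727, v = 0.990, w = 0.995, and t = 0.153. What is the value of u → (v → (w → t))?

w → t = min(1, 1 − 0.995 + 0.153) = min(1, 0.158) = 0.158
v → (w → t) = min(1, 1 − 0.990 + 0.158) = min(1, 0.168) = 0.168
u → (v → (w → t)) = min(1, 1 − 0.727 + 0.168) = min(1, 0.441) = 0.441

0.441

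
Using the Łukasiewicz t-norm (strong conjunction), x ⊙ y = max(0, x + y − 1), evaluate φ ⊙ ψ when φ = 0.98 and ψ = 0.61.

φ ⊙ ψ = max(0, 0.98 + 0.61 − 1) = max(0, 0.59) = 0.59
For comparison, the Gödel (minimum) t-norm min(x, y) would give 0.61.

0.59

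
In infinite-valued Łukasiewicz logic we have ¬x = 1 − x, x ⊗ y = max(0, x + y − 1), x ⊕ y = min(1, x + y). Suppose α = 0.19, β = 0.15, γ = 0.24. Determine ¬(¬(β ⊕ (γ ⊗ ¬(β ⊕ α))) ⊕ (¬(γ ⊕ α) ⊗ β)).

β ⊕ α = min(1, 0.15 + 0.19) = min(1, 0.34) = 0.34
¬(β ⊕ α) = 1 − 0.34 = 0.66
γ ⊗ ¬(β ⊕ α) = max(0, 0.24 + 0.66 − 1) = max(0, -0.10) = 0.00
β ⊕ (γ ⊗ ¬(β ⊕ α)) = min(1, 0.15 + 0.00) = min(1, 0.15) = 0.15
¬(β ⊕ (γ ⊗ ¬(β ⊕ α))) = 1 − 0.15 = 0.85
γ ⊕ α = min(1, 0.24 + 0.19) = min(1, 0.43) = 0.43
¬(γ ⊕ α) = 1 − 0.43 = 0.57
¬(γ ⊕ α) ⊗ β = max(0, 0.57 + 0.15 − 1) = max(0, -0.28) = 0.00
¬(β ⊕ (γ ⊗ ¬(β ⊕ α))) ⊕ (¬(γ ⊕ α) ⊗ β) = min(1, 0.85 + 0.00) = min(1, 0.85) = 0.85
¬(¬(β ⊕ (γ ⊗ ¬(β ⊕ α))) ⊕ (¬(γ ⊕ α) ⊗ β)) = 1 − 0.85 = 0.15

0.15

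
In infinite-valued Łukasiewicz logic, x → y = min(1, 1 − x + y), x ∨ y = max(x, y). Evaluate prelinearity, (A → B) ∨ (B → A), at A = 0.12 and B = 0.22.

1.00

A → B = min(1, 1 − 0.12 + 0.22) = min(1, 1.10) = 1.00
B → A = min(1, 1 − 0.22 + 0.12) = min(1, 0.90) = 0.90
(A → B) ∨ (B → A) = max(1.00, 0.90) = 1.00
(As expected: a Ł∞-tautology — holds in every MV-chain.)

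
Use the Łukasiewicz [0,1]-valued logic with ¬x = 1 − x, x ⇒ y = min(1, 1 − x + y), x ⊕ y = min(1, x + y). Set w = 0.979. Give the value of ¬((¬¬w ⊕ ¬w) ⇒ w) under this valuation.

¬w = 1 − 0.979 = 0.021
¬¬w = 1 − 0.021 = 0.979
¬¬w ⊕ ¬w = min(1, 0.979 + 0.021) = min(1, 1.000) = 1.000
(¬¬w ⊕ ¬w) ⇒ w = min(1, 1 − 1.000 + 0.979) = min(1, 0.979) = 0.979
¬((¬¬w ⊕ ¬w) ⇒ w) = 1 − 0.979 = 0.021

0.021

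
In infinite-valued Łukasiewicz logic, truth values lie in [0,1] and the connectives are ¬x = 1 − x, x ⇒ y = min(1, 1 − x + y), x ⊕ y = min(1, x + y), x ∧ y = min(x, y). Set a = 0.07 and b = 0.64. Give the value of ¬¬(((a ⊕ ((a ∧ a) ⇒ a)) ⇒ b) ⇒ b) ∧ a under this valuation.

a ∧ a = min(0.07, 0.07) = 0.07
(a ∧ a) ⇒ a = min(1, 1 − 0.07 + 0.07) = min(1, 1.00) = 1.00
a ⊕ ((a ∧ a) ⇒ a) = min(1, 0.07 + 1.00) = min(1, 1.07) = 1.00
(a ⊕ ((a ∧ a) ⇒ a)) ⇒ b = min(1, 1 − 1.00 + 0.64) = min(1, 0.64) = 0.64
((a ⊕ ((a ∧ a) ⇒ a)) ⇒ b) ⇒ b = min(1, 1 − 0.64 + 0.64) = min(1, 1.00) = 1.00
¬(((a ⊕ ((a ∧ a) ⇒ a)) ⇒ b) ⇒ b) = 1 − 1.00 = 0.00
¬¬(((a ⊕ ((a ∧ a) ⇒ a)) ⇒ b) ⇒ b) = 1 − 0.00 = 1.00
¬¬(((a ⊕ ((a ∧ a) ⇒ a)) ⇒ b) ⇒ b) ∧ a = min(1.00, 0.07) = 0.07

0.07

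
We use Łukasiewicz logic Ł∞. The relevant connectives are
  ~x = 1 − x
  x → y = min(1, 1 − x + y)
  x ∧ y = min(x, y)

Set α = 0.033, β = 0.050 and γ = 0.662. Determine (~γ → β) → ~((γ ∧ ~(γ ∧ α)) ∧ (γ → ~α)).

0.626

~γ = 1 − 0.662 = 0.338
~γ → β = min(1, 1 − 0.338 + 0.050) = min(1, 0.712) = 0.712
γ ∧ α = min(0.662, 0.033) = 0.033
~(γ ∧ α) = 1 − 0.033 = 0.967
γ ∧ ~(γ ∧ α) = min(0.662, 0.967) = 0.662
~α = 1 − 0.033 = 0.967
γ → ~α = min(1, 1 − 0.662 + 0.967) = min(1, 1.305) = 1.000
(γ ∧ ~(γ ∧ α)) ∧ (γ → ~α) = min(0.662, 1.000) = 0.662
~((γ ∧ ~(γ ∧ α)) ∧ (γ → ~α)) = 1 − 0.662 = 0.338
(~γ → β) → ~((γ ∧ ~(γ ∧ α)) ∧ (γ → ~α)) = min(1, 1 − 0.712 + 0.338) = min(1, 0.626) = 0.626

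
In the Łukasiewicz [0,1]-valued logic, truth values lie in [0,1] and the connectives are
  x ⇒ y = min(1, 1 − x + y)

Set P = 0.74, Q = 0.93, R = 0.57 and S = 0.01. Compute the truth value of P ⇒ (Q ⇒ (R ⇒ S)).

0.77

R ⇒ S = min(1, 1 − 0.57 + 0.01) = min(1, 0.44) = 0.44
Q ⇒ (R ⇒ S) = min(1, 1 − 0.93 + 0.44) = min(1, 0.51) = 0.51
P ⇒ (Q ⇒ (R ⇒ S)) = min(1, 1 − 0.74 + 0.51) = min(1, 0.77) = 0.77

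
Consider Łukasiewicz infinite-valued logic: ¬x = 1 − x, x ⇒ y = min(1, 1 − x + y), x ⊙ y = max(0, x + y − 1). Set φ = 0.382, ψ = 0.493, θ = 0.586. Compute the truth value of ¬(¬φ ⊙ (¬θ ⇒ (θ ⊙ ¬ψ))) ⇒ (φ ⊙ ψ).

0.297

¬φ = 1 − 0.382 = 0.618
¬θ = 1 − 0.586 = 0.414
¬ψ = 1 − 0.493 = 0.507
θ ⊙ ¬ψ = max(0, 0.586 + 0.507 − 1) = max(0, 0.093) = 0.093
¬θ ⇒ (θ ⊙ ¬ψ) = min(1, 1 − 0.414 + 0.093) = min(1, 0.679) = 0.679
¬φ ⊙ (¬θ ⇒ (θ ⊙ ¬ψ)) = max(0, 0.618 + 0.679 − 1) = max(0, 0.297) = 0.297
¬(¬φ ⊙ (¬θ ⇒ (θ ⊙ ¬ψ))) = 1 − 0.297 = 0.703
φ ⊙ ψ = max(0, 0.382 + 0.493 − 1) = max(0, -0.125) = 0.000
¬(¬φ ⊙ (¬θ ⇒ (θ ⊙ ¬ψ))) ⇒ (φ ⊙ ψ) = min(1, 1 − 0.703 + 0.000) = min(1, 0.297) = 0.297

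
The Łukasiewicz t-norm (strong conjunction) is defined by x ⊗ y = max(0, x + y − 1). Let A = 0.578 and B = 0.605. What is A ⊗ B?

A ⊗ B = max(0, 0.578 + 0.605 − 1) = max(0, 0.183) = 0.183
For comparison, the Gödel (minimum) t-norm min(x, y) would give 0.578.

0.183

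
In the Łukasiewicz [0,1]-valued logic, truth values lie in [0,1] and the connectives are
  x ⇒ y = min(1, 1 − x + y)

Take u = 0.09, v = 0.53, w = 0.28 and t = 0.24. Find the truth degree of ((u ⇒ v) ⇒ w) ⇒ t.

0.96

u ⇒ v = min(1, 1 − 0.09 + 0.53) = min(1, 1.44) = 1.00
(u ⇒ v) ⇒ w = min(1, 1 − 1.00 + 0.28) = min(1, 0.28) = 0.28
((u ⇒ v) ⇒ w) ⇒ t = min(1, 1 − 0.28 + 0.24) = min(1, 0.96) = 0.96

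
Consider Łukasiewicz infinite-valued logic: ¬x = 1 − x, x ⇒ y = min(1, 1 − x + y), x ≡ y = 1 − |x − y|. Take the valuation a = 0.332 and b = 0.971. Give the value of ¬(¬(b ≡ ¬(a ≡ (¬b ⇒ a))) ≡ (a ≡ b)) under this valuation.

0.058

¬b = 1 − 0.971 = 0.029
¬b ⇒ a = min(1, 1 − 0.029 + 0.332) = min(1, 1.303) = 1.000
a ≡ (¬b ⇒ a) = 1 − |0.332 − 1.000| = 1 − 0.668 = 0.332
¬(a ≡ (¬b ⇒ a)) = 1 − 0.332 = 0.668
b ≡ ¬(a ≡ (¬b ⇒ a)) = 1 − |0.971 − 0.668| = 1 − 0.303 = 0.697
¬(b ≡ ¬(a ≡ (¬b ⇒ a))) = 1 − 0.697 = 0.303
a ≡ b = 1 − |0.332 − 0.971| = 1 − 0.639 = 0.361
¬(b ≡ ¬(a ≡ (¬b ⇒ a))) ≡ (a ≡ b) = 1 − |0.303 − 0.361| = 1 − 0.058 = 0.942
¬(¬(b ≡ ¬(a ≡ (¬b ⇒ a))) ≡ (a ≡ b)) = 1 − 0.942 = 0.058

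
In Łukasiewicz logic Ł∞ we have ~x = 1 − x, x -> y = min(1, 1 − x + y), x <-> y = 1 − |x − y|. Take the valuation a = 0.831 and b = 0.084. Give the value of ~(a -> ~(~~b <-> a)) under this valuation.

0.084

~b = 1 − 0.084 = 0.916
~~b = 1 − 0.916 = 0.084
~~b <-> a = 1 − |0.084 − 0.831| = 1 − 0.747 = 0.253
~(~~b <-> a) = 1 − 0.253 = 0.747
a -> ~(~~b <-> a) = min(1, 1 − 0.831 + 0.747) = min(1, 0.916) = 0.916
~(a -> ~(~~b <-> a)) = 1 − 0.916 = 0.084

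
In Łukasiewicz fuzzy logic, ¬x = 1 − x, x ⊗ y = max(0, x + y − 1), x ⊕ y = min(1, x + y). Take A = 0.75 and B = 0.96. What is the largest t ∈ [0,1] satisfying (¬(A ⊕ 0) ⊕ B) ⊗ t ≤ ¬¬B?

A ⊕ 0 = min(1, 0.75 + 0.00) = min(1, 0.75) = 0.75
¬(A ⊕ 0) = 1 − 0.75 = 0.25
¬(A ⊕ 0) ⊕ B = min(1, 0.25 + 0.96) = min(1, 1.21) = 1.00
So the left factor is ¬(A ⊕ 0) ⊕ B = 1.00.
¬B = 1 − 0.96 = 0.04
¬¬B = 1 − 0.04 = 0.96
So the right-hand bound is ¬¬B = 0.96.
The residuum of the Łukasiewicz t-norm gives the supremum: min(1, 1 − 1.00 + 0.96).
1 − 1.00 + 0.96 = 0.96, so t = min(1, 0.96) = 0.96.
Check: 1.00 ⊗ 0.96 = max(0, 0.96) = 0.96 ≤ 0.96.

0.96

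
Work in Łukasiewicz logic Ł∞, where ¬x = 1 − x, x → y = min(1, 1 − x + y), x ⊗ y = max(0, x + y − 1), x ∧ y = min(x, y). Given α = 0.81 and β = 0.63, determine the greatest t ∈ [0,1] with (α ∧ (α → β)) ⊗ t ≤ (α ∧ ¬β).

0.56

α → β = min(1, 1 − 0.81 + 0.63) = min(1, 0.82) = 0.82
α ∧ (α → β) = min(0.81, 0.82) = 0.81
So the left factor is α ∧ (α → β) = 0.81.
¬β = 1 − 0.63 = 0.37
α ∧ ¬β = min(0.81, 0.37) = 0.37
So the right-hand bound is α ∧ ¬β = 0.37.
The residuum of the Łukasiewicz t-norm gives the supremum: min(1, 1 − 0.81 + 0.37).
1 − 0.81 + 0.37 = 0.56, so t = min(1, 0.56) = 0.56.
Check: 0.81 ⊗ 0.56 = max(0, 0.37) = 0.37 ≤ 0.37.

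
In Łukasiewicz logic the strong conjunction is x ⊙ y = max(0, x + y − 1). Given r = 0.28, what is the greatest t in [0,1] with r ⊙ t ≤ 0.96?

The residuum of the Łukasiewicz t-norm gives the supremum: min(1, 1 − 0.28 + 0.96).
1 − 0.28 + 0.96 = 1.68, so t = min(1, 1.68) = 1.00.
Check: 0.28 ⊙ 1.00 = max(0, 0.28) = 0.28 ≤ 0.96.

1.00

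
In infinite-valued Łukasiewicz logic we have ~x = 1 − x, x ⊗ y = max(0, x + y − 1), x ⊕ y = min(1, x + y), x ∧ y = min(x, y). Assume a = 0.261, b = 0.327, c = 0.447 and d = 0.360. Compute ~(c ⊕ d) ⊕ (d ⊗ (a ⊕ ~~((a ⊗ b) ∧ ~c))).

0.193

c ⊕ d = min(1, 0.447 + 0.360) = min(1, 0.807) = 0.807
~(c ⊕ d) = 1 − 0.807 = 0.193
a ⊗ b = max(0, 0.261 + 0.327 − 1) = max(0, -0.412) = 0.000
~c = 1 − 0.447 = 0.553
(a ⊗ b) ∧ ~c = min(0.000, 0.553) = 0.000
~((a ⊗ b) ∧ ~c) = 1 − 0.000 = 1.000
~~((a ⊗ b) ∧ ~c) = 1 − 1.000 = 0.000
a ⊕ ~~((a ⊗ b) ∧ ~c) = min(1, 0.261 + 0.000) = min(1, 0.261) = 0.261
d ⊗ (a ⊕ ~~((a ⊗ b) ∧ ~c)) = max(0, 0.360 + 0.261 − 1) = max(0, -0.379) = 0.000
~(c ⊕ d) ⊕ (d ⊗ (a ⊕ ~~((a ⊗ b) ∧ ~c))) = min(1, 0.193 + 0.000) = min(1, 0.193) = 0.193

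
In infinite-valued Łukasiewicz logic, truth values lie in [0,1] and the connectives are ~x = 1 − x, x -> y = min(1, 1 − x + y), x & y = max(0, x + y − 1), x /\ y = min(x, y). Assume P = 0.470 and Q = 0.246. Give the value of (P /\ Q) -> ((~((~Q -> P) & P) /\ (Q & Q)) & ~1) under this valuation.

P /\ Q = min(0.470, 0.246) = 0.246
~Q = 1 − 0.246 = 0.754
~Q -> P = min(1, 1 − 0.754 + 0.470) = min(1, 0.716) = 0.716
(~Q -> P) & P = max(0, 0.716 + 0.470 − 1) = max(0, 0.186) = 0.186
~((~Q -> P) & P) = 1 − 0.186 = 0.814
Q & Q = max(0, 0.246 + 0.246 − 1) = max(0, -0.508) = 0.000
~((~Q -> P) & P) /\ (Q & Q) = min(0.814, 0.000) = 0.000
~1 = 1 − 1.000 = 0.000
(~((~Q -> P) & P) /\ (Q & Q)) & ~1 = max(0, 0.000 + 0.000 − 1) = max(0, -1.000) = 0.000
(P /\ Q) -> ((~((~Q -> P) & P) /\ (Q & Q)) & ~1) = min(1, 1 − 0.246 + 0.000) = min(1, 0.754) = 0.754

0.754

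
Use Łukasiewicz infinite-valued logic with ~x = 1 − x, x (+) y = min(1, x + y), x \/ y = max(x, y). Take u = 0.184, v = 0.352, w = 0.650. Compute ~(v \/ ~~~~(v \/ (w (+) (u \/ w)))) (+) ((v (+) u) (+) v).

u \/ w = max(0.184, 0.650) = 0.650
w (+) (u \/ w) = min(1, 0.650 + 0.650) = min(1, 1.300) = 1.000
v \/ (w (+) (u \/ w)) = max(0.352, 1.000) = 1.000
~(v \/ (w (+) (u \/ w))) = 1 − 1.000 = 0.000
~~(v \/ (w (+) (u \/ w))) = 1 − 0.000 = 1.000
~~~(v \/ (w (+) (u \/ w))) = 1 − 1.000 = 0.000
~~~~(v \/ (w (+) (u \/ w))) = 1 − 0.000 = 1.000
v \/ ~~~~(v \/ (w (+) (u \/ w))) = max(0.352, 1.000) = 1.000
~(v \/ ~~~~(v \/ (w (+) (u \/ w)))) = 1 − 1.000 = 0.000
v (+) u = min(1, 0.352 + 0.184) = min(1, 0.536) = 0.536
(v (+) u) (+) v = min(1, 0.536 + 0.352) = min(1, 0.888) = 0.888
~(v \/ ~~~~(v \/ (w (+) (u \/ w)))) (+) ((v (+) u) (+) v) = min(1, 0.000 + 0.888) = min(1, 0.888) = 0.888

0.888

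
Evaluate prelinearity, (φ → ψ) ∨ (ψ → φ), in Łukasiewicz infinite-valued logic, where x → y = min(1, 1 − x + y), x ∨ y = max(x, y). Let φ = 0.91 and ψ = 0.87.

φ → ψ = min(1, 1 − 0.91 + 0.87) = min(1, 0.96) = 0.96
ψ → φ = min(1, 1 − 0.87 + 0.91) = min(1, 1.04) = 1.00
(φ → ψ) ∨ (ψ → φ) = max(0.96, 1.00) = 1.00
(As expected: a Ł∞-tautology — holds in every MV-chain.)

1.00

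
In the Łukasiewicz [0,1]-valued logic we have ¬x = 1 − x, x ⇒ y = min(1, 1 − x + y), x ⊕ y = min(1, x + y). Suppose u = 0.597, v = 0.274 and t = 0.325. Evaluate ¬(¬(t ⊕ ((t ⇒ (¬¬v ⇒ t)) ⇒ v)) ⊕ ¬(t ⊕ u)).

¬v = 1 − 0.274 = 0.726
¬¬v = 1 − 0.726 = 0.274
¬¬v ⇒ t = min(1, 1 − 0.274 + 0.325) = min(1, 1.051) = 1.000
t ⇒ (¬¬v ⇒ t) = min(1, 1 − 0.325 + 1.000) = min(1, 1.675) = 1.000
(t ⇒ (¬¬v ⇒ t)) ⇒ v = min(1, 1 − 1.000 + 0.274) = min(1, 0.274) = 0.274
t ⊕ ((t ⇒ (¬¬v ⇒ t)) ⇒ v) = min(1, 0.325 + 0.274) = min(1, 0.599) = 0.599
¬(t ⊕ ((t ⇒ (¬¬v ⇒ t)) ⇒ v)) = 1 − 0.599 = 0.401
t ⊕ u = min(1, 0.325 + 0.597) = min(1, 0.922) = 0.922
¬(t ⊕ u) = 1 − 0.922 = 0.078
¬(t ⊕ ((t ⇒ (¬¬v ⇒ t)) ⇒ v)) ⊕ ¬(t ⊕ u) = min(1, 0.401 + 0.078) = min(1, 0.479) = 0.479
¬(¬(t ⊕ ((t ⇒ (¬¬v ⇒ t)) ⇒ v)) ⊕ ¬(t ⊕ u)) = 1 − 0.479 = 0.521

0.521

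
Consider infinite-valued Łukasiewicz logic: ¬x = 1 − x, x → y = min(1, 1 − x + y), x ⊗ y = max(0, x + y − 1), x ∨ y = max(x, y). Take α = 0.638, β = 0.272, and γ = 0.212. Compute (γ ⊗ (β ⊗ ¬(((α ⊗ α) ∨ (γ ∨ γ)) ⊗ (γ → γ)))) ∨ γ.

α ⊗ α = max(0, 0.638 + 0.638 − 1) = max(0, 0.276) = 0.276
γ ∨ γ = max(0.212, 0.212) = 0.212
(α ⊗ α) ∨ (γ ∨ γ) = max(0.276, 0.212) = 0.276
γ → γ = min(1, 1 − 0.212 + 0.212) = min(1, 1.000) = 1.000
((α ⊗ α) ∨ (γ ∨ γ)) ⊗ (γ → γ) = max(0, 0.276 + 1.000 − 1) = max(0, 0.276) = 0.276
¬(((α ⊗ α) ∨ (γ ∨ γ)) ⊗ (γ → γ)) = 1 − 0.276 = 0.724
β ⊗ ¬(((α ⊗ α) ∨ (γ ∨ γ)) ⊗ (γ → γ)) = max(0, 0.272 + 0.724 − 1) = max(0, -0.004) = 0.000
γ ⊗ (β ⊗ ¬(((α ⊗ α) ∨ (γ ∨ γ)) ⊗ (γ → γ))) = max(0, 0.212 + 0.000 − 1) = max(0, -0.788) = 0.000
(γ ⊗ (β ⊗ ¬(((α ⊗ α) ∨ (γ ∨ γ)) ⊗ (γ → γ)))) ∨ γ = max(0.000, 0.212) = 0.212

0.212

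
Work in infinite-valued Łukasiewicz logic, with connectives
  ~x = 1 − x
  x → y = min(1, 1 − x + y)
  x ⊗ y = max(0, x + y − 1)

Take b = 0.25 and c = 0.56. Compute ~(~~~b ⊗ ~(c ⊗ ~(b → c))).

0.25

~b = 1 − 0.25 = 0.75
~~b = 1 − 0.75 = 0.25
~~~b = 1 − 0.25 = 0.75
b → c = min(1, 1 − 0.25 + 0.56) = min(1, 1.31) = 1.00
~(b → c) = 1 − 1.00 = 0.00
c ⊗ ~(b → c) = max(0, 0.56 + 0.00 − 1) = max(0, -0.44) = 0.00
~(c ⊗ ~(b → c)) = 1 − 0.00 = 1.00
~~~b ⊗ ~(c ⊗ ~(b → c)) = max(0, 0.75 + 1.00 − 1) = max(0, 0.75) = 0.75
~(~~~b ⊗ ~(c ⊗ ~(b → c))) = 1 − 0.75 = 0.25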